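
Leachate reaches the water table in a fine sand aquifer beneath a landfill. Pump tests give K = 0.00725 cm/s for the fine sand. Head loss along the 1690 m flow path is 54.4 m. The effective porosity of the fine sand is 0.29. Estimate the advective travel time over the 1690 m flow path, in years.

Convert K: 0.00725 cm/s × 864 = 6.264 m/day.
Hydraulic gradient i = Δh / L = 54.4 / 1690 = 0.03219.
Darcy flux q = K · i = 6.264 × 0.03219 = 0.2016 m/day.
Seepage velocity v = q / n_e = 0.2016 / 0.29 = 0.6953 m/day.
Travel time t = L / v = 1690 / 0.6953 = 2431 days = 6.655 years.

6.65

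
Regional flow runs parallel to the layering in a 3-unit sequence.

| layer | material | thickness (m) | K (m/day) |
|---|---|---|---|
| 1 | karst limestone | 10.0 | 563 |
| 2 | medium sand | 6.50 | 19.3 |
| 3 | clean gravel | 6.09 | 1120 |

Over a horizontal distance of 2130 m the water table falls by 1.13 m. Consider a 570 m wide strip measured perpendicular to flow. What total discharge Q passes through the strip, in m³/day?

3800

Flow is parallel to layering, so each bed carries its own Darcy discharge and the transmissivities add.
Σ(K_i·b_i) = 563×10.0 + 19.3×6.50 + 1120×6.09 = 12576 m²/day.
Hydraulic gradient i = Δh / L = 1.13 / 2130 = 0.0005305.
Q = Σ(K_i·b_i) · W · i = 12576 × 570 × 0.0005305 = 3803 m³/day.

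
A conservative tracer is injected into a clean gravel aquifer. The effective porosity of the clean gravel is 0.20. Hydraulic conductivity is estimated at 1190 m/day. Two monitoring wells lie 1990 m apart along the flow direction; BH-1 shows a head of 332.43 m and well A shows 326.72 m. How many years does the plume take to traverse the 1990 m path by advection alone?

Hydraulic gradient i = (332.43 − 326.72) / 1990 = 5.71 / 1990 = 0.002869.
Darcy flux q = K · i = 1190 × 0.002869 = 3.415 m/day.
Seepage velocity v = q / n_e = 3.415 / 0.20 = 17.07 m/day.
Travel time t = L / v = 1990 / 17.07 = 116.6 days = 0.3191 years.

0.319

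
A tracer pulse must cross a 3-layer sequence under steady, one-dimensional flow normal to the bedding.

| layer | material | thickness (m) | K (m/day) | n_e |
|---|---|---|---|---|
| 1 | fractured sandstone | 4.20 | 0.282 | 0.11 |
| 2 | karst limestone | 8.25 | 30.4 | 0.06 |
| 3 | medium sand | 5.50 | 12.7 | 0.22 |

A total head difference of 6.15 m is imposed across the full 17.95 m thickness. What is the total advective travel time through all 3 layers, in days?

With flow normal to the layers, continuity requires the same specific discharge q through every layer.
Σ(b_i/K_i) = 4.20/0.282 + 8.25/30.4 + 5.50/12.7 = 15.60 d.
q = Δh / Σ(b_i/K_i) = 6.15 / 15.60 = 0.3943 m/day.
In each layer the seepage velocity is v_i = q/n_i, so the layer transit time is t_i = b_i·n_i / q:
  layer 1 (fractured sandstone): t_1 = 4.20 × 0.11 / 0.3943 = 1.172 d
  layer 2 (karst limestone): t_2 = 8.25 × 0.06 / 0.3943 = 1.255 d
  layer 3 (medium sand): t_3 = 5.50 × 0.22 / 0.3943 = 3.069 d
Total t = Σ t_i = 5.496 days.

5.50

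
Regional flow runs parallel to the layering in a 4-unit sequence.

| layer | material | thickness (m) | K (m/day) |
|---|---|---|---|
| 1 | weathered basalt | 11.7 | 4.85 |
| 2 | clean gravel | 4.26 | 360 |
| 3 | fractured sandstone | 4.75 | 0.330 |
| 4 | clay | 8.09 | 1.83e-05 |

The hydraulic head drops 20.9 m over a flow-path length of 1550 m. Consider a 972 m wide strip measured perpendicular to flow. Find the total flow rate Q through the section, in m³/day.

20900

Flow is parallel to layering, so each bed carries its own Darcy discharge and the transmissivities add.
Σ(K_i·b_i) = 4.85×11.7 + 360×4.26 + 0.330×4.75 + 1.83e-05×8.09 = 1592 m²/day.
Hydraulic gradient i = Δh / L = 20.9 / 1550 = 0.01348.
Q = Σ(K_i·b_i) · W · i = 1592 × 972 × 0.01348 = 20864 m³/day.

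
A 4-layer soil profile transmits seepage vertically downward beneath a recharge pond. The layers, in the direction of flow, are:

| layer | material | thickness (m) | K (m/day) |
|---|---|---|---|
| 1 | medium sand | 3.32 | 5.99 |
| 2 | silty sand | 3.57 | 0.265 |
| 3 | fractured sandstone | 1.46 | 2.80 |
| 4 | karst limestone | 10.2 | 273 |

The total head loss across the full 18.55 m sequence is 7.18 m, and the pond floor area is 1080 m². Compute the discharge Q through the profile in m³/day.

532

Flow is perpendicular to layering, so the layers act in series and the equivalent K is the thickness-weighted harmonic mean.
Total thickness L = 3.32 + 3.57 + 1.46 + 10.2 = 18.55 m.
Σ(b_i/K_i) = 3.32/5.99 + 3.57/0.265 + 1.46/2.80 + 10.2/273 = 14.58 d.
K_eq = L / Σ(b_i/K_i) = 18.55 / 14.58 = 1.272 m/day.
Q = K_eq · A · (Δh/L) = 1.272 × 1080 × (7.18/18.55) = 531.7 m³/day.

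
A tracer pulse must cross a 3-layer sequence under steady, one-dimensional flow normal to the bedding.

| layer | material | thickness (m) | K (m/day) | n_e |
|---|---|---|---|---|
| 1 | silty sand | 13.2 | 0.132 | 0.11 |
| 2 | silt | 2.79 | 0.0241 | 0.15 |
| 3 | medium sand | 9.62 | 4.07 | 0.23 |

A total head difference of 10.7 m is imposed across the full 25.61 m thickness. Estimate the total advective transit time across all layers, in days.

With flow normal to the layers, continuity requires the same specific discharge q through every layer.
Σ(b_i/K_i) = 13.2/0.132 + 2.79/0.0241 + 9.62/4.07 = 218.1 d.
q = Δh / Σ(b_i/K_i) = 10.7 / 218.1 = 0.04905 m/day.
In each layer the seepage velocity is v_i = q/n_i, so the layer transit time is t_i = b_i·n_i / q:
  layer 1 (silty sand): t_1 = 13.2 × 0.11 / 0.04905 = 29.60 d
  layer 2 (silt): t_2 = 2.79 × 0.15 / 0.04905 = 8.532 d
  layer 3 (medium sand): t_3 = 9.62 × 0.23 / 0.04905 = 45.11 d
Total t = Σ t_i = 83.24 days.

83.2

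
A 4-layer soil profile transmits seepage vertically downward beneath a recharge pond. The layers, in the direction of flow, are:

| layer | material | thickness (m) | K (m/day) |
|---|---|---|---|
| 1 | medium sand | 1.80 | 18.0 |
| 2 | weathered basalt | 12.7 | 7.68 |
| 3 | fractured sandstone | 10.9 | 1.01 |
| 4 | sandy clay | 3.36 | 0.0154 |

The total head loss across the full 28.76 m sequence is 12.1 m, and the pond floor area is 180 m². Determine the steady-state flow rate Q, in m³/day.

Flow is perpendicular to layering, so the layers act in series and the equivalent K is the thickness-weighted harmonic mean.
Total thickness L = 1.80 + 12.7 + 10.9 + 3.36 = 28.76 m.
Σ(b_i/K_i) = 1.80/18.0 + 12.7/7.68 + 10.9/1.01 + 3.36/0.0154 = 230.7 d.
K_eq = L / Σ(b_i/K_i) = 28.76 / 230.7 = 0.1246 m/day.
Q = K_eq · A · (Δh/L) = 0.1246 × 180 × (12.1/28.76) = 9.440 m³/day.

9.44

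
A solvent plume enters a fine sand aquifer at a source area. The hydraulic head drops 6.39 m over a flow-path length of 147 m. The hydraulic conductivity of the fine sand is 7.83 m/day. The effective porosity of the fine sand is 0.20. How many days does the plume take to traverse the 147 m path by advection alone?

86.4

Hydraulic gradient i = Δh / L = 6.39 / 147 = 0.04347.
Darcy flux q = K · i = 7.830 × 0.04347 = 0.3404 m/day.
Seepage velocity v = q / n_e = 0.3404 / 0.20 = 1.702 m/day.
Travel time t = L / v = 147 / 1.702 = 86.38 days.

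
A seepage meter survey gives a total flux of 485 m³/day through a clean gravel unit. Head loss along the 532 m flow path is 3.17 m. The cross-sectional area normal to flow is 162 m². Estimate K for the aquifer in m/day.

Hydraulic gradient i = Δh / L = 3.17 / 532 = 0.005959.
From Q = K·A·i, K = Q / (A·i) = 485 / (162.0 × 0.005959) = 502.4 m/day.

502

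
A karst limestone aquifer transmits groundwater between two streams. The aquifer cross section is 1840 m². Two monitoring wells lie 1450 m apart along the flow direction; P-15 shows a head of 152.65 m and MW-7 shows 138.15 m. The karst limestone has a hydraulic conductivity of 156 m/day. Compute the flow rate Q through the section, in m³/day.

Hydraulic gradient i = (152.65 − 138.15) / 1450 = 14.5 / 1450 = 0.01000.
Darcy's law: Q = K · A · i = 156.0 × 1840 × 0.01000 = 2870 m³/day.

2870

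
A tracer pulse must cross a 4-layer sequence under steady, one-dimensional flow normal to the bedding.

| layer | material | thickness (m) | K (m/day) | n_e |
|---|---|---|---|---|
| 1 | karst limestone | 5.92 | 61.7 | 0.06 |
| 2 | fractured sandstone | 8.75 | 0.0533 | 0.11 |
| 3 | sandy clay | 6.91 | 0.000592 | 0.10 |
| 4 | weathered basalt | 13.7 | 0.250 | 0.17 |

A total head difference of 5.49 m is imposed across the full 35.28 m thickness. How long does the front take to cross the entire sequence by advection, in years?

With flow normal to the layers, continuity requires the same specific discharge q through every layer.
Σ(b_i/K_i) = 5.92/61.7 + 8.75/0.0533 + 6.91/0.000592 + 13.7/0.250 = 11891 d.
q = Δh / Σ(b_i/K_i) = 5.49 / 11891 = 0.0004617 m/day.
In each layer the seepage velocity is v_i = q/n_i, so the layer transit time is t_i = b_i·n_i / q:
  layer 1 (karst limestone): t_1 = 5.92 × 0.06 / 0.0004617 = 769.4 d
  layer 2 (fractured sandstone): t_2 = 8.75 × 0.11 / 0.0004617 = 2085 d
  layer 3 (sandy clay): t_3 = 6.91 × 0.10 / 0.0004617 = 1497 d
  layer 4 (weathered basalt): t_4 = 13.7 × 0.17 / 0.0004617 = 5045 d
Total t = Σ t_i = 9395 days = 25.72 years.

25.7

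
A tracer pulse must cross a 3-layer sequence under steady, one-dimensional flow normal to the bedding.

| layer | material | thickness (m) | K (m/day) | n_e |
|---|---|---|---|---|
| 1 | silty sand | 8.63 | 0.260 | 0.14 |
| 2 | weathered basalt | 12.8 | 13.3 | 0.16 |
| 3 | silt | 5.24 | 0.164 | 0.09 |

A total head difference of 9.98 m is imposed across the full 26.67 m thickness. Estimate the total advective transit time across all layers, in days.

With flow normal to the layers, continuity requires the same specific discharge q through every layer.
Σ(b_i/K_i) = 8.63/0.260 + 12.8/13.3 + 5.24/0.164 = 66.11 d.
q = Δh / Σ(b_i/K_i) = 9.98 / 66.11 = 0.1510 m/day.
In each layer the seepage velocity is v_i = q/n_i, so the layer transit time is t_i = b_i·n_i / q:
  layer 1 (silty sand): t_1 = 8.63 × 0.14 / 0.1510 = 8.003 d
  layer 2 (weathered basalt): t_2 = 12.8 × 0.16 / 0.1510 = 13.57 d
  layer 3 (silt): t_3 = 5.24 × 0.09 / 0.1510 = 3.124 d
Total t = Σ t_i = 24.69 days.

24.7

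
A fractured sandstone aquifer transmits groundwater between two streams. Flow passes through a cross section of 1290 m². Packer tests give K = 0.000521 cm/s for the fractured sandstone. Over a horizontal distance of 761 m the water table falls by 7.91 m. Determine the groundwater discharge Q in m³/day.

6.04

Convert K: 0.000521 cm/s × 864 = 0.4501 m/day.
Hydraulic gradient i = Δh / L = 7.91 / 761 = 0.01039.
Darcy's law: Q = K · A · i = 0.4501 × 1290 × 0.01039 = 6.036 m³/day.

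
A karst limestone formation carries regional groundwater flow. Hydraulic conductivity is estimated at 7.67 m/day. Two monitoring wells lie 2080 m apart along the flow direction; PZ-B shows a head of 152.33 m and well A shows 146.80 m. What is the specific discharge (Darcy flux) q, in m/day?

0.0204

Hydraulic gradient i = (152.33 − 146.80) / 2080 = 5.53 / 2080 = 0.002659.
Specific discharge q = K · i = 7.670 × 0.002659 = 0.02039 m/day.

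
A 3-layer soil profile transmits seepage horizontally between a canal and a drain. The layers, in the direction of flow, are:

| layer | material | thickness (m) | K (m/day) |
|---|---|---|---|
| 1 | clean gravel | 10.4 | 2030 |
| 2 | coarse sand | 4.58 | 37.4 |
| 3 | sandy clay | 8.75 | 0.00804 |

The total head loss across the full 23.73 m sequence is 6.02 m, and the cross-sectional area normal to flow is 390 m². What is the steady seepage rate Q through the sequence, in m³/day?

Flow is perpendicular to layering, so the layers act in series and the equivalent K is the thickness-weighted harmonic mean.
Total thickness L = 10.4 + 4.58 + 8.75 = 23.73 m.
Σ(b_i/K_i) = 10.4/2030 + 4.58/37.4 + 8.75/0.00804 = 1088 d.
K_eq = L / Σ(b_i/K_i) = 23.73 / 1088 = 0.02180 m/day.
Q = K_eq · A · (Δh/L) = 0.02180 × 390 × (6.02/23.73) = 2.157 m³/day.

2.16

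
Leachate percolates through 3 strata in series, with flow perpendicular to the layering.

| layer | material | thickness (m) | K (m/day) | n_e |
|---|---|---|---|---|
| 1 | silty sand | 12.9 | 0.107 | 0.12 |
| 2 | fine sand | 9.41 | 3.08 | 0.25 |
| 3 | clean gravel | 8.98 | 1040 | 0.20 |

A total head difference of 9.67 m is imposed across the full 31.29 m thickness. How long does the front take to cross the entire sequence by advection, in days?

With flow normal to the layers, continuity requires the same specific discharge q through every layer.
Σ(b_i/K_i) = 12.9/0.107 + 9.41/3.08 + 8.98/1040 = 123.6 d.
q = Δh / Σ(b_i/K_i) = 9.67 / 123.6 = 0.07822 m/day.
In each layer the seepage velocity is v_i = q/n_i, so the layer transit time is t_i = b_i·n_i / q:
  layer 1 (silty sand): t_1 = 12.9 × 0.12 / 0.07822 = 19.79 d
  layer 2 (fine sand): t_2 = 9.41 × 0.25 / 0.07822 = 30.08 d
  layer 3 (clean gravel): t_3 = 8.98 × 0.20 / 0.07822 = 22.96 d
Total t = Σ t_i = 72.83 days.

72.8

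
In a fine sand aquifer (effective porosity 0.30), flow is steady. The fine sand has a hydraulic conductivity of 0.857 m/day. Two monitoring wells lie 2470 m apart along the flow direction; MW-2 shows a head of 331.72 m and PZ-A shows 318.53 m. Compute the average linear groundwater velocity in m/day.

Hydraulic gradient i = (331.72 − 318.53) / 2470 = 13.19 / 2470 = 0.005340.
Darcy flux q = K · i = 0.8570 × 0.005340 = 0.004576 m/day.
Seepage velocity v = q / n_e = 0.004576 / 0.30 = 0.01525 m/day.

0.0153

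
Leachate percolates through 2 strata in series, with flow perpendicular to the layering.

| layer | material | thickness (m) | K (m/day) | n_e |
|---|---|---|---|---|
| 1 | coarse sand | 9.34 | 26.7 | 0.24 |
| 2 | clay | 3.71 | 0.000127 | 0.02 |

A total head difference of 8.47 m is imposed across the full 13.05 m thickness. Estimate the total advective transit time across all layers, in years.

21.9

With flow normal to the layers, continuity requires the same specific discharge q through every layer.
Σ(b_i/K_i) = 9.34/26.7 + 3.71/0.000127 = 29213 d.
q = Δh / Σ(b_i/K_i) = 8.47 / 29213 = 0.0002899 m/day.
In each layer the seepage velocity is v_i = q/n_i, so the layer transit time is t_i = b_i·n_i / q:
  layer 1 (coarse sand): t_1 = 9.34 × 0.24 / 0.0002899 = 7731 d
  layer 2 (clay): t_2 = 3.71 × 0.02 / 0.0002899 = 255.9 d
Total t = Σ t_i = 7987 days = 21.87 years.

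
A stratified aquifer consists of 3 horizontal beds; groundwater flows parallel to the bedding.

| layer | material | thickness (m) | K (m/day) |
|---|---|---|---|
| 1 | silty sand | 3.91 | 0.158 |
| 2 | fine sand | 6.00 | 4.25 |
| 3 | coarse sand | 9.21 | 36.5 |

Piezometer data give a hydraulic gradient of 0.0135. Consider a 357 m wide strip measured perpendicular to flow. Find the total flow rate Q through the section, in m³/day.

Flow is parallel to layering, so each bed carries its own Darcy discharge and the transmissivities add.
Σ(K_i·b_i) = 0.158×3.91 + 4.25×6.00 + 36.5×9.21 = 362.3 m²/day.
Hydraulic gradient i = 0.0135.
Q = Σ(K_i·b_i) · W · i = 362.3 × 357 × 0.01350 = 1746 m³/day.

1750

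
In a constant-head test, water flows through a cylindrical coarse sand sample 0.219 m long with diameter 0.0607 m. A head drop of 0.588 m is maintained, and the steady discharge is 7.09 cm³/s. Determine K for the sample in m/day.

78.8

Cross-sectional area A = π·(d/2)² = π × (0.0607/2)² = 0.002894 m².
Convert discharge: 7.09 cm³/s = 7.090e-06 m³/s.
Darcy's law rearranged: K = Q·L / (A·Δh) = 7.090e-06 × 0.219 / (0.002894 × 0.588) = 0.0009125 m/s = 78.84 m/day.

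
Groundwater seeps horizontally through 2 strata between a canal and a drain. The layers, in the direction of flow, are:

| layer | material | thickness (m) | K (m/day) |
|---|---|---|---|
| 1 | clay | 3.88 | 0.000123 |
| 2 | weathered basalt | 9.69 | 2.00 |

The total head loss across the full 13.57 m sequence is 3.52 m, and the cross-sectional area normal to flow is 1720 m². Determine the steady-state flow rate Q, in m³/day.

0.192

Flow is perpendicular to layering, so the layers act in series and the equivalent K is the thickness-weighted harmonic mean.
Total thickness L = 3.88 + 9.69 = 13.57 m.
Σ(b_i/K_i) = 3.88/0.000123 + 9.69/2.00 = 31550 d.
K_eq = L / Σ(b_i/K_i) = 13.57 / 31550 = 0.0004301 m/day.
Q = K_eq · A · (Δh/L) = 0.0004301 × 1720 × (3.52/13.57) = 0.1919 m³/day.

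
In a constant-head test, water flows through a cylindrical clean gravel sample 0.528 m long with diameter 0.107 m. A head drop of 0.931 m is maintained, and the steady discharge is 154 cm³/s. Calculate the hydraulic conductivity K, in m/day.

839

Cross-sectional area A = π·(d/2)² = π × (0.107/2)² = 0.008992 m².
Convert discharge: 154 cm³/s = 0.0001540 m³/s.
Darcy's law rearranged: K = Q·L / (A·Δh) = 0.0001540 × 0.528 / (0.008992 × 0.931) = 0.009713 m/s = 839.2 m/day.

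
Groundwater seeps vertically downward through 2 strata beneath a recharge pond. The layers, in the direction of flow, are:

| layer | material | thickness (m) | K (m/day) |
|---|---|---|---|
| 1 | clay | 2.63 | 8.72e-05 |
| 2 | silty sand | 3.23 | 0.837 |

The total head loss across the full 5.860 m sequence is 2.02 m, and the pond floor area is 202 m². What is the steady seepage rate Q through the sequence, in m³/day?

Flow is perpendicular to layering, so the layers act in series and the equivalent K is the thickness-weighted harmonic mean.
Total thickness L = 2.63 + 3.23 = 5.860 m.
Σ(b_i/K_i) = 2.63/8.72e-05 + 3.23/0.837 = 30164 d.
K_eq = L / Σ(b_i/K_i) = 5.860 / 30164 = 0.0001943 m/day.
Q = K_eq · A · (Δh/L) = 0.0001943 × 202 × (2.02/5.860) = 0.01353 m³/day.

0.0135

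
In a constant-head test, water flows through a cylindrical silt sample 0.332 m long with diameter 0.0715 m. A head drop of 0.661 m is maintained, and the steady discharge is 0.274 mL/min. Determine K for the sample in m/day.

Cross-sectional area A = π·(d/2)² = π × (0.0715/2)² = 0.004015 m².
Convert discharge: 0.274 mL/min = 4.567e-09 m³/s.
Darcy's law rearranged: K = Q·L / (A·Δh) = 4.567e-09 × 0.332 / (0.004015 × 0.661) = 5.713e-07 m/s = 0.04936 m/day.

0.0494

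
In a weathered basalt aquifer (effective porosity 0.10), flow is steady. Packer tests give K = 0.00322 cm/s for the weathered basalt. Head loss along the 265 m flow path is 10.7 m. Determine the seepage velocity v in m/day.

1.12

Convert K: 0.00322 cm/s × 864 = 2.782 m/day.
Hydraulic gradient i = Δh / L = 10.7 / 265 = 0.04038.
Darcy flux q = K · i = 2.782 × 0.04038 = 0.1123 m/day.
Seepage velocity v = q / n_e = 0.1123 / 0.10 = 1.123 m/day.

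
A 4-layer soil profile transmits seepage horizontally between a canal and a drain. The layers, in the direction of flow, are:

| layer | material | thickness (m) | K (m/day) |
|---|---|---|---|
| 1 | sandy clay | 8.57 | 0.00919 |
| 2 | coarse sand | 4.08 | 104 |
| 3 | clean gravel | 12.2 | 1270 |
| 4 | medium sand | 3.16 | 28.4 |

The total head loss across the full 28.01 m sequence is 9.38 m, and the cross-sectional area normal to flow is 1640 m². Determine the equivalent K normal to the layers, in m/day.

Flow is perpendicular to layering, so the layers act in series and the equivalent K is the thickness-weighted harmonic mean.
Total thickness L = 8.57 + 4.08 + 12.2 + 3.16 = 28.01 m.
Σ(b_i/K_i) = 8.57/0.00919 + 4.08/104 + 12.2/1270 + 3.16/28.4 = 932.7 d.
K_eq = L / Σ(b_i/K_i) = 28.01 / 932.7 = 0.03003 m/day.

0.0300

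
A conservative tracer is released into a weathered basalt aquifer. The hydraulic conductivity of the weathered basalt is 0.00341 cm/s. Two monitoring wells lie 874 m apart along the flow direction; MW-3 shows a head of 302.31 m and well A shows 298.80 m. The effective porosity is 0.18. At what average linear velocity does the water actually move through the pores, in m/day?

Convert K: 0.00341 cm/s × 864 = 2.946 m/day.
Hydraulic gradient i = (302.31 − 298.80) / 874 = 3.51 / 874 = 0.004016.
Darcy flux q = K · i = 2.946 × 0.004016 = 0.01183 m/day.
Seepage velocity v = q / n_e = 0.01183 / 0.18 = 0.06573 m/day.

0.0657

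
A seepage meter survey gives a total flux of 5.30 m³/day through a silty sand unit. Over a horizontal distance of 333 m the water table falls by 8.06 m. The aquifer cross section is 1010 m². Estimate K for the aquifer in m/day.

Hydraulic gradient i = Δh / L = 8.06 / 333 = 0.02420.
From Q = K·A·i, K = Q / (A·i) = 5.30 / (1010 × 0.02420) = 0.2168 m/day.

0.217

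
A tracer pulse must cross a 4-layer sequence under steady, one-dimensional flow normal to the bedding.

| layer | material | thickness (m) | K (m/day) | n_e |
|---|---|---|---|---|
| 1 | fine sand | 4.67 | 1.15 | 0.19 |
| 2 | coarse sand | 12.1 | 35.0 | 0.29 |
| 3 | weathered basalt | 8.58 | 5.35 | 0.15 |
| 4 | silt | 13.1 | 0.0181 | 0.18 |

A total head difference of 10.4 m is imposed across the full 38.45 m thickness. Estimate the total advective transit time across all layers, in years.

With flow normal to the layers, continuity requires the same specific discharge q through every layer.
Σ(b_i/K_i) = 4.67/1.15 + 12.1/35.0 + 8.58/5.35 + 13.1/0.0181 = 729.8 d.
q = Δh / Σ(b_i/K_i) = 10.4 / 729.8 = 0.01425 m/day.
In each layer the seepage velocity is v_i = q/n_i, so the layer transit time is t_i = b_i·n_i / q:
  layer 1 (fine sand): t_1 = 4.67 × 0.19 / 0.01425 = 62.26 d
  layer 2 (coarse sand): t_2 = 12.1 × 0.29 / 0.01425 = 246.2 d
  layer 3 (weathered basalt): t_3 = 8.58 × 0.15 / 0.01425 = 90.31 d
  layer 4 (silt): t_4 = 13.1 × 0.18 / 0.01425 = 165.5 d
Total t = Σ t_i = 564.3 days = 1.545 years.

1.54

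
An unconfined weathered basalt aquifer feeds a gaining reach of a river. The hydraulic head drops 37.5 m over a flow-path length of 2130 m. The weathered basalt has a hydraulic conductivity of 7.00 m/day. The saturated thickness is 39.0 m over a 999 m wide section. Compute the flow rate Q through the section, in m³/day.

Cross-sectional area A = 999 × 39.0 = 38961 m².
Hydraulic gradient i = Δh / L = 37.5 / 2130 = 0.01761.
Darcy's law: Q = K · A · i = 7.000 × 38961 × 0.01761 = 4802 m³/day.

4800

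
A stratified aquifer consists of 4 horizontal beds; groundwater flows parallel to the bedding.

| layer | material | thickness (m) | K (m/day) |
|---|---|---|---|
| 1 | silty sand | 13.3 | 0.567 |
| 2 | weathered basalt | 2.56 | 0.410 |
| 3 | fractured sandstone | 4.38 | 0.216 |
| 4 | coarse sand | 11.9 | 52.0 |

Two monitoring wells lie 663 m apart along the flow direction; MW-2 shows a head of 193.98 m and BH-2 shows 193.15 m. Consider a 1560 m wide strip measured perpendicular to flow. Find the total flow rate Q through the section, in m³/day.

1230

Flow is parallel to layering, so each bed carries its own Darcy discharge and the transmissivities add.
Σ(K_i·b_i) = 0.567×13.3 + 0.410×2.56 + 0.216×4.38 + 52.0×11.9 = 628.3 m²/day.
Hydraulic gradient i = (193.98 − 193.15) / 663 = 0.83 / 663 = 0.001252.
Q = Σ(K_i·b_i) · W · i = 628.3 × 1560 × 0.001252 = 1227 m³/day.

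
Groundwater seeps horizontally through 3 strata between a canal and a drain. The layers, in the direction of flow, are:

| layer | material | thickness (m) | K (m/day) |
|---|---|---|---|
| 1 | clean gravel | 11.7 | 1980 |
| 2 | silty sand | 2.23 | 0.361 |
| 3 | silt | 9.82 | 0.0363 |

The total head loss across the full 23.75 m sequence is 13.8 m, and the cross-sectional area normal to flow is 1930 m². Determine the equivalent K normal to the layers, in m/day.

Flow is perpendicular to layering, so the layers act in series and the equivalent K is the thickness-weighted harmonic mean.
Total thickness L = 11.7 + 2.23 + 9.82 = 23.75 m.
Σ(b_i/K_i) = 11.7/1980 + 2.23/0.361 + 9.82/0.0363 = 276.7 d.
K_eq = L / Σ(b_i/K_i) = 23.75 / 276.7 = 0.08583 m/day.

0.0858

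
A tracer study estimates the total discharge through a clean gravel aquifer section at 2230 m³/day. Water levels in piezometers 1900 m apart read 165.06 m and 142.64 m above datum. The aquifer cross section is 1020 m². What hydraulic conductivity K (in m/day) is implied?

185

Hydraulic gradient i = (165.06 − 142.64) / 1900 = 22.42 / 1900 = 0.01180.
From Q = K·A·i, K = Q / (A·i) = 2230 / (1020 × 0.01180) = 185.3 m/day.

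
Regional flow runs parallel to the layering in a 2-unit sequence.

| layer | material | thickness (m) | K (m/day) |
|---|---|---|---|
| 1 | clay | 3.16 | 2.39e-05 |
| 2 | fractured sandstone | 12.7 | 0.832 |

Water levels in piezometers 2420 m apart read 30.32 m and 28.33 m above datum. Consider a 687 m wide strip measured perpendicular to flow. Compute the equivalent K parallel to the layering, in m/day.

0.666

Flow is parallel to layering, so each bed carries its own Darcy discharge and the transmissivities add.
Σ(K_i·b_i) = 2.39e-05×3.16 + 0.832×12.7 = 10.57 m²/day.
Total thickness b = 15.86 m, so K_eq = Σ(K_i·b_i)/b = 0.6662 m/day.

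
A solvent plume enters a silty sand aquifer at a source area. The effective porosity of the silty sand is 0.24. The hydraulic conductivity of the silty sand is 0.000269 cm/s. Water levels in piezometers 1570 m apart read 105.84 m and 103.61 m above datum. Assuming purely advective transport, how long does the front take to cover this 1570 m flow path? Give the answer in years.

3120

Convert K: 0.000269 cm/s × 864 = 0.2324 m/day.
Hydraulic gradient i = (105.84 − 103.61) / 1570 = 2.23 / 1570 = 0.001420.
Darcy flux q = K · i = 0.2324 × 0.001420 = 0.0003301 m/day.
Seepage velocity v = q / n_e = 0.0003301 / 0.24 = 0.001375 m/day.
Travel time t = L / v = 1570 / 0.001375 = 1.141e+06 days = 3125 years.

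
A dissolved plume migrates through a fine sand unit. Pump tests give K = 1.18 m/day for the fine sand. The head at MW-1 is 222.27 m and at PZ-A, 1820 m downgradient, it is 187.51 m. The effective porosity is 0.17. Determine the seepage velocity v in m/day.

Hydraulic gradient i = (222.27 − 187.51) / 1820 = 34.76 / 1820 = 0.01910.
Darcy flux q = K · i = 1.180 × 0.01910 = 0.02254 m/day.
Seepage velocity v = q / n_e = 0.02254 / 0.17 = 0.1326 m/day.

0.133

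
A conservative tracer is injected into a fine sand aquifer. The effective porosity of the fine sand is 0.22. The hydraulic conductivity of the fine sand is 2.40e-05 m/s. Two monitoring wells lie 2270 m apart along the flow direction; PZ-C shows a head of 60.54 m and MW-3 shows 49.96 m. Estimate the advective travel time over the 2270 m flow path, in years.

141

Convert K: 2.40e-05 m/s × 86400 = 2.074 m/day.
Hydraulic gradient i = (60.54 − 49.96) / 2270 = 10.58 / 2270 = 0.004661.
Darcy flux q = K · i = 2.074 × 0.004661 = 0.009665 m/day.
Seepage velocity v = q / n_e = 0.009665 / 0.22 = 0.04393 m/day.
Travel time t = L / v = 2270 / 0.04393 = 51673 days = 141.5 years.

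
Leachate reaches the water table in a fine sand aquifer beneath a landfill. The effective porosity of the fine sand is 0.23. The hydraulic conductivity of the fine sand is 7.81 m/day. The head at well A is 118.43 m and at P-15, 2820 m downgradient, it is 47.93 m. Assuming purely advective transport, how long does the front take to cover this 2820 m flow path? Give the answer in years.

9.09

Hydraulic gradient i = (118.43 − 47.93) / 2820 = 70.5 / 2820 = 0.02500.
Darcy flux q = K · i = 7.810 × 0.02500 = 0.1953 m/day.
Seepage velocity v = q / n_e = 0.1953 / 0.23 = 0.8489 m/day.
Travel time t = L / v = 2820 / 0.8489 = 3322 days = 9.095 years.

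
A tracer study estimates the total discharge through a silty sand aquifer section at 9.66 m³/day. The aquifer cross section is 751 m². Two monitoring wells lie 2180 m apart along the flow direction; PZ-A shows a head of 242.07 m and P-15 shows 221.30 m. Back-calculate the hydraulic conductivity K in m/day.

1.35

Hydraulic gradient i = (242.07 − 221.30) / 2180 = 20.77 / 2180 = 0.009528.
From Q = K·A·i, K = Q / (A·i) = 9.66 / (751.0 × 0.009528) = 1.350 m/day.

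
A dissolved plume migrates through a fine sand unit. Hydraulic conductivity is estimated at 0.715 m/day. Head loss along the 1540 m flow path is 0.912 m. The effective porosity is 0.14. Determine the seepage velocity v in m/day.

Hydraulic gradient i = Δh / L = 0.912 / 1540 = 0.0005922.
Darcy flux q = K · i = 0.7150 × 0.0005922 = 0.0004234 m/day.
Seepage velocity v = q / n_e = 0.0004234 / 0.14 = 0.003024 m/day.

0.00302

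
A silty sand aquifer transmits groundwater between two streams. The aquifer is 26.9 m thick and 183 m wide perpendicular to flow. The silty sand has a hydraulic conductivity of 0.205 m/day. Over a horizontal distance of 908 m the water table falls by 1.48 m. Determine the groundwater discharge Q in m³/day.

Cross-sectional area A = 183 × 26.9 = 4923 m².
Hydraulic gradient i = Δh / L = 1.48 / 908 = 0.001630.
Darcy's law: Q = K · A · i = 0.2050 × 4923 × 0.001630 = 1.645 m³/day.

1.64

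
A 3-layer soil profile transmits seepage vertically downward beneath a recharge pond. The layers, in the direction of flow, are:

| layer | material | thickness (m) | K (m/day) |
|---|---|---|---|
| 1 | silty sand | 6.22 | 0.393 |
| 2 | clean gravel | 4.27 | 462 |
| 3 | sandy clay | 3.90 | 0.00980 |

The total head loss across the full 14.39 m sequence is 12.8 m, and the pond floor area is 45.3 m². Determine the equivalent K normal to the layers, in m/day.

Flow is perpendicular to layering, so the layers act in series and the equivalent K is the thickness-weighted harmonic mean.
Total thickness L = 6.22 + 4.27 + 3.90 = 14.39 m.
Σ(b_i/K_i) = 6.22/0.393 + 4.27/462 + 3.90/0.00980 = 413.8 d.
K_eq = L / Σ(b_i/K_i) = 14.39 / 413.8 = 0.03478 m/day.

0.0348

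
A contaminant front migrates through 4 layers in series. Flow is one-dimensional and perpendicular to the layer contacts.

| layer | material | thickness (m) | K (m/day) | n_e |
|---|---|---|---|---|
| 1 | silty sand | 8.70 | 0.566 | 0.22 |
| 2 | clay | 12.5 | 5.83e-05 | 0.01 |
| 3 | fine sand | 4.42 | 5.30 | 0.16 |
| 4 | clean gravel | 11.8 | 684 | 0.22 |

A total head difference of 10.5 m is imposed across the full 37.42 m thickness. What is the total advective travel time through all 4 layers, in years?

299

With flow normal to the layers, continuity requires the same specific discharge q through every layer.
Σ(b_i/K_i) = 8.70/0.566 + 12.5/5.83e-05 + 4.42/5.30 + 11.8/684 = 2.144e+05 d.
q = Δh / Σ(b_i/K_i) = 10.5 / 2.144e+05 = 4.897e-05 m/day.
In each layer the seepage velocity is v_i = q/n_i, so the layer transit time is t_i = b_i·n_i / q:
  layer 1 (silty sand): t_1 = 8.70 × 0.22 / 4.897e-05 = 39087 d
  layer 2 (clay): t_2 = 12.5 × 0.01 / 4.897e-05 = 2553 d
  layer 3 (fine sand): t_3 = 4.42 × 0.16 / 4.897e-05 = 14442 d
  layer 4 (clean gravel): t_4 = 11.8 × 0.22 / 4.897e-05 = 53014 d
Total t = Σ t_i = 1.091e+05 days = 298.7 years.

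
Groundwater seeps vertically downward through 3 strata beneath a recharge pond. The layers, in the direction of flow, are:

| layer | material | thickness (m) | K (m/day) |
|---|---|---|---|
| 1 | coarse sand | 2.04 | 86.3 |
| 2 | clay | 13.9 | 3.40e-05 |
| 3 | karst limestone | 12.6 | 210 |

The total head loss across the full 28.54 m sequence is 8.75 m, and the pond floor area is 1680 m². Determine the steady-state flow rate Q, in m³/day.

Flow is perpendicular to layering, so the layers act in series and the equivalent K is the thickness-weighted harmonic mean.
Total thickness L = 2.04 + 13.9 + 12.6 = 28.54 m.
Σ(b_i/K_i) = 2.04/86.3 + 13.9/3.40e-05 + 12.6/210 = 4.088e+05 d.
K_eq = L / Σ(b_i/K_i) = 28.54 / 4.088e+05 = 6.981e-05 m/day.
Q = K_eq · A · (Δh/L) = 6.981e-05 × 1680 × (8.75/28.54) = 0.03596 m³/day.

0.0360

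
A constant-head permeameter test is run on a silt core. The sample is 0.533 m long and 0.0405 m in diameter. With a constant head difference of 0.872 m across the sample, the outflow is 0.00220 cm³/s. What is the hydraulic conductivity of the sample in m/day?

0.0902

Cross-sectional area A = π·(d/2)² = π × (0.0405/2)² = 0.001288 m².
Convert discharge: 0.00220 cm³/s = 2.200e-09 m³/s.
Darcy's law rearranged: K = Q·L / (A·Δh) = 2.200e-09 × 0.533 / (0.001288 × 0.872) = 1.044e-06 m/s = 0.09019 m/day.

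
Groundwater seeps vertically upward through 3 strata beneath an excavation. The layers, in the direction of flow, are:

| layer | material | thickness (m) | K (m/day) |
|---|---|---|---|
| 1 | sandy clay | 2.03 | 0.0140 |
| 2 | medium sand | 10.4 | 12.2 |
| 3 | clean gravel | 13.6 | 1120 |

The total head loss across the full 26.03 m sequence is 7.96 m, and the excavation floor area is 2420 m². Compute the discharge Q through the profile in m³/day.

132

Flow is perpendicular to layering, so the layers act in series and the equivalent K is the thickness-weighted harmonic mean.
Total thickness L = 2.03 + 10.4 + 13.6 = 26.03 m.
Σ(b_i/K_i) = 2.03/0.0140 + 10.4/12.2 + 13.6/1120 = 145.9 d.
K_eq = L / Σ(b_i/K_i) = 26.03 / 145.9 = 0.1785 m/day.
Q = K_eq · A · (Δh/L) = 0.1785 × 2420 × (7.96/26.03) = 132.1 m³/day.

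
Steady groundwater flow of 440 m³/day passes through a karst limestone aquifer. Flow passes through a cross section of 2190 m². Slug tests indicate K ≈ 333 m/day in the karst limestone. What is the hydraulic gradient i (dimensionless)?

0.000603

From Q = K·A·i, i = Q / (K·A) = 440 / (333.0 × 2190) = 0.0006033.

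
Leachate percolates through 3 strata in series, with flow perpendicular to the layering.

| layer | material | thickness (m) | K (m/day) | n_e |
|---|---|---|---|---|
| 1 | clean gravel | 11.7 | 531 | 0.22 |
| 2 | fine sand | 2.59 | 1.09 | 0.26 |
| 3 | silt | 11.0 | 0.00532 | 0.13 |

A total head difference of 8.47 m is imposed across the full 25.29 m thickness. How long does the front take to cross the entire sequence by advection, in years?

3.13

With flow normal to the layers, continuity requires the same specific discharge q through every layer.
Σ(b_i/K_i) = 11.7/531 + 2.59/1.09 + 11.0/0.00532 = 2070 d.
q = Δh / Σ(b_i/K_i) = 8.47 / 2070 = 0.004092 m/day.
In each layer the seepage velocity is v_i = q/n_i, so the layer transit time is t_i = b_i·n_i / q:
  layer 1 (clean gravel): t_1 = 11.7 × 0.22 / 0.004092 = 629.1 d
  layer 2 (fine sand): t_2 = 2.59 × 0.26 / 0.004092 = 164.6 d
  layer 3 (silt): t_3 = 11.0 × 0.13 / 0.004092 = 349.5 d
Total t = Σ t_i = 1143 days = 3.130 years.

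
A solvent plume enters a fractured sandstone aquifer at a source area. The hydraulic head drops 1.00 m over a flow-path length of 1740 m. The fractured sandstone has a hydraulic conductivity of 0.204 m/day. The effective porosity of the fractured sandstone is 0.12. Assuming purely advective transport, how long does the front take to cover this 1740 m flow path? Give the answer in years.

Hydraulic gradient i = Δh / L = 1.00 / 1740 = 0.0005747.
Darcy flux q = K · i = 0.2040 × 0.0005747 = 0.0001172 m/day.
Seepage velocity v = q / n_e = 0.0001172 / 0.12 = 0.0009770 m/day.
Travel time t = L / v = 1740 / 0.0009770 = 1.781e+06 days = 4876 years.

4880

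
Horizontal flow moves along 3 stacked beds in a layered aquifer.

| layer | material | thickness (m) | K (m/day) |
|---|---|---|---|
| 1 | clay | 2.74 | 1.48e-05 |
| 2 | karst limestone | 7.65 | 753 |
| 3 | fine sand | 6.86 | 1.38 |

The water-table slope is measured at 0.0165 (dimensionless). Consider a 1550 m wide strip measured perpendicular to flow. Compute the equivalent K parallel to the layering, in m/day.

Flow is parallel to layering, so each bed carries its own Darcy discharge and the transmissivities add.
Σ(K_i·b_i) = 1.48e-05×2.74 + 753×7.65 + 1.38×6.86 = 5770 m²/day.
Total thickness b = 17.25 m, so K_eq = Σ(K_i·b_i)/b = 334.5 m/day.

334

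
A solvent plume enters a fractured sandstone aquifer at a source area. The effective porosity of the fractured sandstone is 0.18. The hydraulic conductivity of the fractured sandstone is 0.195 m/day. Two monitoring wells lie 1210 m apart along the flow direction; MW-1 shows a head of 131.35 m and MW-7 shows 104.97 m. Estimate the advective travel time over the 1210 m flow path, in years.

Hydraulic gradient i = (131.35 − 104.97) / 1210 = 26.38 / 1210 = 0.02180.
Darcy flux q = K · i = 0.1950 × 0.02180 = 0.004251 m/day.
Seepage velocity v = q / n_e = 0.004251 / 0.18 = 0.02362 m/day.
Travel time t = L / v = 1210 / 0.02362 = 51231 days = 140.3 years.

140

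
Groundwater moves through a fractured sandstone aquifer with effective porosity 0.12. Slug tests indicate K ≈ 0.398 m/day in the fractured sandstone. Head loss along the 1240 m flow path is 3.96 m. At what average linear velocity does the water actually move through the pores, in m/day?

0.0106

Hydraulic gradient i = Δh / L = 3.96 / 1240 = 0.003194.
Darcy flux q = K · i = 0.3980 × 0.003194 = 0.001271 m/day.
Seepage velocity v = q / n_e = 0.001271 / 0.12 = 0.01059 m/day.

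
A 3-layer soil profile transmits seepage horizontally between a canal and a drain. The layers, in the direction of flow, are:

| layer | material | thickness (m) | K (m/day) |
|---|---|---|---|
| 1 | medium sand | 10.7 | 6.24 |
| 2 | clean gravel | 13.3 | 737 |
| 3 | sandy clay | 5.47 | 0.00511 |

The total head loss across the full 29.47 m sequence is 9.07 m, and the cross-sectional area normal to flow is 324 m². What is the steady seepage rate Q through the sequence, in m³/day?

2.74

Flow is perpendicular to layering, so the layers act in series and the equivalent K is the thickness-weighted harmonic mean.
Total thickness L = 10.7 + 13.3 + 5.47 = 29.47 m.
Σ(b_i/K_i) = 10.7/6.24 + 13.3/737 + 5.47/0.00511 = 1072 d.
K_eq = L / Σ(b_i/K_i) = 29.47 / 1072 = 0.02749 m/day.
Q = K_eq · A · (Δh/L) = 0.02749 × 324 × (9.07/29.47) = 2.741 m³/day.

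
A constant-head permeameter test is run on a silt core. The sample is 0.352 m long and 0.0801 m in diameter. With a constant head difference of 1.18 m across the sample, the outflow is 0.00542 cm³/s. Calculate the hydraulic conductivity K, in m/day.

Cross-sectional area A = π·(d/2)² = π × (0.0801/2)² = 0.005039 m².
Convert discharge: 0.00542 cm³/s = 5.420e-09 m³/s.
Darcy's law rearranged: K = Q·L / (A·Δh) = 5.420e-09 × 0.352 / (0.005039 × 1.18) = 3.209e-07 m/s = 0.02772 m/day.

0.0277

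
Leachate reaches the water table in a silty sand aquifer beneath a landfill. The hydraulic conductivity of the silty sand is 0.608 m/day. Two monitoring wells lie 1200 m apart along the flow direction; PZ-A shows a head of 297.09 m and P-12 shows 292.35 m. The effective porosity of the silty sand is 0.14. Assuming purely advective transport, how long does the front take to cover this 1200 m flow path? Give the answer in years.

Hydraulic gradient i = (297.09 − 292.35) / 1200 = 4.74 / 1200 = 0.003950.
Darcy flux q = K · i = 0.6080 × 0.003950 = 0.002402 m/day.
Seepage velocity v = q / n_e = 0.002402 / 0.14 = 0.01715 m/day.
Travel time t = L / v = 1200 / 0.01715 = 69953 days = 191.5 years.

192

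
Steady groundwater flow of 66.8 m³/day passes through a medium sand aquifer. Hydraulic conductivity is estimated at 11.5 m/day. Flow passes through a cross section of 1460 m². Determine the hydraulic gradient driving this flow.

0.00398

From Q = K·A·i, i = Q / (K·A) = 66.8 / (11.50 × 1460) = 0.003979.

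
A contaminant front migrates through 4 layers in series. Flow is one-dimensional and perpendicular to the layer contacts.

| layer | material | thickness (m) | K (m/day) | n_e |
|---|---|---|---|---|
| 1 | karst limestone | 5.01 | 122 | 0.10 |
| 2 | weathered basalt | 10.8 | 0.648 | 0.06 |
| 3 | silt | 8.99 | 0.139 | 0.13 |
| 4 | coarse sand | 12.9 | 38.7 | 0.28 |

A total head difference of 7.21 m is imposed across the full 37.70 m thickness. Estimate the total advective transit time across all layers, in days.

With flow normal to the layers, continuity requires the same specific discharge q through every layer.
Σ(b_i/K_i) = 5.01/122 + 10.8/0.648 + 8.99/0.139 + 12.9/38.7 = 81.72 d.
q = Δh / Σ(b_i/K_i) = 7.21 / 81.72 = 0.08823 m/day.
In each layer the seepage velocity is v_i = q/n_i, so the layer transit time is t_i = b_i·n_i / q:
  layer 1 (karst limestone): t_1 = 5.01 × 0.10 / 0.08823 = 5.678 d
  layer 2 (weathered basalt): t_2 = 10.8 × 0.06 / 0.08823 = 7.344 d
  layer 3 (silt): t_3 = 8.99 × 0.13 / 0.08823 = 13.25 d
  layer 4 (coarse sand): t_4 = 12.9 × 0.28 / 0.08823 = 40.94 d
Total t = Σ t_i = 67.21 days.

67.2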